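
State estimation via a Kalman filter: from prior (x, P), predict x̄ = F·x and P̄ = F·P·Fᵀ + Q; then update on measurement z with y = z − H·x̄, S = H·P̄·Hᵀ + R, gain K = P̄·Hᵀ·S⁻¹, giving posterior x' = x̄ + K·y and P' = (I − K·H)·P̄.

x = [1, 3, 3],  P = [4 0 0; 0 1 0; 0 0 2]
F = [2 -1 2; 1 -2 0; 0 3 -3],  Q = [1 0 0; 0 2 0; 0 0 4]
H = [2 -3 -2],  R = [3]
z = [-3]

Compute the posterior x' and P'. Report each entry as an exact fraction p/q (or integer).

x' = [-211/249, -1301/249, 2072/249]
P' = [3770/249 2386/249 113/249; 2386/249 2486/249 -1346/249; 113/249 -1346/249 2243/249]

x̄ = F·x = [5, -5, 0]
P̄ = F·P·Fᵀ + Q = [26 10 -15; 10 10 -6; -15 -6 31]
y = z − H·x̄ = [-28]
S = H·P̄·Hᵀ + R = [249]
K = P̄·Hᵀ·S⁻¹ = [52/249; 2/249; -74/249]
x' = x̄ + K·y = [-211/249, -1301/249, 2072/249]
P' = (I − K·H)·P̄ = [3770/249 2386/249 113/249; 2386/249 2486/249 -1346/249; 113/249 -1346/249 2243/249]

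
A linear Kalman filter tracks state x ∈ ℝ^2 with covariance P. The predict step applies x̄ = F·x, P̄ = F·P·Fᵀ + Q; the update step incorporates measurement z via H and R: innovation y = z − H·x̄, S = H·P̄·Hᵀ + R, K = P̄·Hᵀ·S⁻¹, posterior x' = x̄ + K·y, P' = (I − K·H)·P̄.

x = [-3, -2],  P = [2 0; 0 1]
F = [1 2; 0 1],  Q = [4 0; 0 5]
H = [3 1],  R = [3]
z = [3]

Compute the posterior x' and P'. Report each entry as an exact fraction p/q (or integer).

x̄ = F·x = [-7, -2]
P̄ = F·P·Fᵀ + Q = [10 2; 2 6]
y = z − H·x̄ = [26]
S = H·P̄·Hᵀ + R = [111]
K = P̄·Hᵀ·S⁻¹ = [32/111; 4/37]
x' = x̄ + K·y = [55/111, 30/37]
P' = (I − K·H)·P̄ = [86/111 -54/37; -54/37 174/37]

x' = [55/111, 30/37]
P' = [86/111 -54/37; -54/37 174/37]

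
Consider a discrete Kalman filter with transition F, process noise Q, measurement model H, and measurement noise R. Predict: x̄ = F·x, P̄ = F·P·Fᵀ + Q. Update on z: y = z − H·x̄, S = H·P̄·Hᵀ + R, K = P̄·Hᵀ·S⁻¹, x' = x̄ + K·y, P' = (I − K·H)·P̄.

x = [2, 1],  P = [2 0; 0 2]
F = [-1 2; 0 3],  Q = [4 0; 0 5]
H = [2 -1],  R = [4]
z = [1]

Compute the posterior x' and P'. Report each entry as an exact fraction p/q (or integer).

x̄ = F·x = [0, 3]
P̄ = F·P·Fᵀ + Q = [14 12; 12 23]
y = z − H·x̄ = [4]
S = H·P̄·Hᵀ + R = [35]
K = P̄·Hᵀ·S⁻¹ = [16/35; 1/35]
x' = x̄ + K·y = [64/35, 109/35]
P' = (I − K·H)·P̄ = [234/35 404/35; 404/35 804/35]

x' = [64/35, 109/35]
P' = [234/35 404/35; 404/35 804/35]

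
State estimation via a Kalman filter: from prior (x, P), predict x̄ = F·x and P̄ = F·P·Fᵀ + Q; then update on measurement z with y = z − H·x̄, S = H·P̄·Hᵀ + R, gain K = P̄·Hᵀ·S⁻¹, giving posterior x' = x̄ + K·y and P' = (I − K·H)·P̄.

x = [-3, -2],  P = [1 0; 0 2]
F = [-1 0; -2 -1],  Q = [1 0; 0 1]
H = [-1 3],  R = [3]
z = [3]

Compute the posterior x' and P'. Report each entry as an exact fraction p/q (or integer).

x̄ = F·x = [3, 8]
P̄ = F·P·Fᵀ + Q = [2 2; 2 7]
y = z − H·x̄ = [-18]
S = H·P̄·Hᵀ + R = [56]
K = P̄·Hᵀ·S⁻¹ = [1/14; 19/56]
x' = x̄ + K·y = [12/7, 53/28]
P' = (I − K·H)·P̄ = [12/7 9/14; 9/14 31/56]

x' = [12/7, 53/28]
P' = [12/7 9/14; 9/14 31/56]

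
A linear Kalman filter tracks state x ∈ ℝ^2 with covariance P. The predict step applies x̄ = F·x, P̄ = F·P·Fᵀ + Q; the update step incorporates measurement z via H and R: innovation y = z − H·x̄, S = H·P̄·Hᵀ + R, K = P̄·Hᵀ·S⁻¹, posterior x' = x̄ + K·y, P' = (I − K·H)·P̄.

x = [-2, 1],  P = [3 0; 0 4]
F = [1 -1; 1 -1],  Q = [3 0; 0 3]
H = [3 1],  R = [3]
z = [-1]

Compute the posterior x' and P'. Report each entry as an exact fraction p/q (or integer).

x' = [-28/145, -94/145]
P' = [81/145 -132/145; -132/145 489/145]

x̄ = F·x = [-3, -3]
P̄ = F·P·Fᵀ + Q = [10 7; 7 10]
y = z − H·x̄ = [11]
S = H·P̄·Hᵀ + R = [145]
K = P̄·Hᵀ·S⁻¹ = [37/145; 31/145]
x' = x̄ + K·y = [-28/145, -94/145]
P' = (I − K·H)·P̄ = [81/145 -132/145; -132/145 489/145]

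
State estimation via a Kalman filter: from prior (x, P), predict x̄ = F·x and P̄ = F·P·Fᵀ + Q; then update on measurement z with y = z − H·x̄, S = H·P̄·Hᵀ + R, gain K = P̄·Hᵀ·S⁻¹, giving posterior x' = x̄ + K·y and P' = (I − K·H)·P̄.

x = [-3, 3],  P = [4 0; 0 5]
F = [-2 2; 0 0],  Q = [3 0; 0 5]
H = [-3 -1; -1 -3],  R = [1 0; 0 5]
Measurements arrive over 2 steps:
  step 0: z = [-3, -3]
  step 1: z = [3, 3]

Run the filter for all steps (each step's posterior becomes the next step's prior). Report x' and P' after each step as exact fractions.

step 0: x̄ = F·x = [12, 0]
step 0: P̄ = F·P·Fᵀ + Q = [39 0; 0 5]
step 0: y = z − H·x̄ = [33, 9]
step 0: S = H·P̄·Hᵀ + R = [357 132; 132 89]
step 0: K = P̄·Hᵀ·S⁻¹ = [-1755/4783 507/4783; 1535/14349 -1565/4783]
step 0: x' = x̄ + K·y = [4044/4783, 2800/4783]
step 0: P' = (I − K·H)·P̄ = [975/4783 -1170/4783; -1170/4783 8995/14349]
step 1: x̄ = F·x = [-2488/4783, 0]
step 1: P̄ = F·P·Fᵀ + Q = [118807/14349 0; 0 5]
step 1: y = z − H·x̄ = [6885/4783, 11861/4783]
step 1: S = H·P̄·Hᵀ + R = [385119/4783 190552/4783; 190552/4783 836257/14349]
step 1: K = P̄·Hᵀ·S⁻¹ = [-5346315/14853179 1544491/14853179; 4393555/44559537 -4824025/14853179]
step 1: x' = x̄ + K·y = [-11592072/14853179, -9854600/14853179]
step 1: P' = (I − K·H)·P̄ = [2970175/14853179 -3564210/14853179; -3564210/14853179 27684335/44559537]

step 0: x' = [4044/4783, 2800/4783], P' = [975/4783 -1170/4783; -1170/4783 8995/14349]
step 1: x' = [-11592072/14853179, -9854600/14853179], P' = [2970175/14853179 -3564210/14853179; -3564210/14853179 27684335/44559537]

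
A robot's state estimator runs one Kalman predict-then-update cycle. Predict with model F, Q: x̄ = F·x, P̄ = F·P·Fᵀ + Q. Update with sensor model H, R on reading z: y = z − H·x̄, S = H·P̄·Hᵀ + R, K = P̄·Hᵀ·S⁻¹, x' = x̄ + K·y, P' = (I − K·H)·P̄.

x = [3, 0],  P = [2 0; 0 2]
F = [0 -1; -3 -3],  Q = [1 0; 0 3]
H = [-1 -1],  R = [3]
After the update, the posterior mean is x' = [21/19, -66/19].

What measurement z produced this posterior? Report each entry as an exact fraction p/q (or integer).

x̄ = F·x = [0, -9]
P̄ = F·P·Fᵀ + Q = [3 6; 6 39]
S = H·P̄·Hᵀ + R = [57]
K = P̄·Hᵀ·S⁻¹ = [-3/19; -15/19]
x' − x̄ = [21/19, 105/19] = K·y
y = (KᵀK)⁻¹·Kᵀ·(x' − x̄) = [-7]
z = y + H·x̄ = [-7] + [9] = [2]

z = [2]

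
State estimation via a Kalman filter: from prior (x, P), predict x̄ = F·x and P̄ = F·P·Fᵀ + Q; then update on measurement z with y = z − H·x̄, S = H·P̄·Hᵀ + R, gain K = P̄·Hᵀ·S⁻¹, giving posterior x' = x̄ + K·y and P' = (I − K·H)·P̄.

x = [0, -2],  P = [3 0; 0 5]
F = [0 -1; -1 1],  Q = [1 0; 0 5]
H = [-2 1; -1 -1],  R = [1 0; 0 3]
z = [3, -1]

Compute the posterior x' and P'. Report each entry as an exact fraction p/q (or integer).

x̄ = F·x = [2, -2]
P̄ = F·P·Fᵀ + Q = [6 -5; -5 13]
y = z − H·x̄ = [9, -1]
S = H·P̄·Hᵀ + R = [58 -6; -6 12]
K = P̄·Hᵀ·S⁻¹ = [-7/22 -8/33; 19/55 -163/330]
x' = x̄ + K·y = [-41/66, 529/330]
P' = (I − K·H)·P̄ = [23/66 25/66; 25/66 182/165]

x' = [-41/66, 529/330]
P' = [23/66 25/66; 25/66 182/165]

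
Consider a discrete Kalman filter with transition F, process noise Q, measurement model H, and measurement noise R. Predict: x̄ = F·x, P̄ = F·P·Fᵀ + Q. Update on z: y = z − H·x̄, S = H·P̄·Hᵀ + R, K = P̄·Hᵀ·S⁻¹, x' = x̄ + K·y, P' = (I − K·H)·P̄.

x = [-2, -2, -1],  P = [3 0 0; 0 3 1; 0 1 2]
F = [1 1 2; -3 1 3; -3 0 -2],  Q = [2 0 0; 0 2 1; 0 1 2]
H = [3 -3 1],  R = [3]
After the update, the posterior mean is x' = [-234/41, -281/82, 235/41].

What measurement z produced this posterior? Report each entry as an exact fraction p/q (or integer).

x̄ = F·x = [-6, 1, 8]
P̄ = F·P·Fᵀ + Q = [20 11 -19; 11 56 14; -19 14 37]
S = H·P̄·Hᵀ + R = [328]
K = P̄·Hᵀ·S⁻¹ = [1/41; -121/328; -31/164]
x' − x̄ = [12/41, -363/82, -93/41] = K·y
y = (KᵀK)⁻¹·Kᵀ·(x' − x̄) = [12]
z = y + H·x̄ = [12] + [-13] = [-1]

z = [-1]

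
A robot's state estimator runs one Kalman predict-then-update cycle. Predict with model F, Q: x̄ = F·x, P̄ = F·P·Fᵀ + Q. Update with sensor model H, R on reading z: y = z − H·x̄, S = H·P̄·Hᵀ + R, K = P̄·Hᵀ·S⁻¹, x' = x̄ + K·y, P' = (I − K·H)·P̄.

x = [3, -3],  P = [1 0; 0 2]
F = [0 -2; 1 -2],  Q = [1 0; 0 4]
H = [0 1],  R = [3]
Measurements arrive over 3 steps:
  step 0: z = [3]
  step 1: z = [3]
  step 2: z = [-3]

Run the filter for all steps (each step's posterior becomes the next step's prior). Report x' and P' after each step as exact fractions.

step 0: x' = [3, 33/8], P' = [5 3/2; 3/2 39/16]
step 1: x' = [-33/7, 10/7], P' = [55/7 9/7; 9/7 17/7]
step 2: x' = [-20/17, -63/17], P' = [275/34 75/68; 75/68 345/136]

step 0: x̄ = F·x = [6, 9]
step 0: P̄ = F·P·Fᵀ + Q = [9 8; 8 13]
step 0: y = z − H·x̄ = [-6]
step 0: S = H·P̄·Hᵀ + R = [16]
step 0: K = P̄·Hᵀ·S⁻¹ = [1/2; 13/16]
step 0: x' = x̄ + K·y = [3, 33/8]
step 0: P' = (I − K·H)·P̄ = [5 3/2; 3/2 39/16]
step 1: x̄ = F·x = [-33/4, -21/4]
step 1: P̄ = F·P·Fᵀ + Q = [43/4 27/4; 27/4 51/4]
step 1: y = z − H·x̄ = [33/4]
step 1: S = H·P̄·Hᵀ + R = [63/4]
step 1: K = P̄·Hᵀ·S⁻¹ = [3/7; 17/21]
step 1: x' = x̄ + K·y = [-33/7, 10/7]
step 1: P' = (I − K·H)·P̄ = [55/7 9/7; 9/7 17/7]
step 2: x̄ = F·x = [-20/7, -53/7]
step 2: P̄ = F·P·Fᵀ + Q = [75/7 50/7; 50/7 115/7]
step 2: y = z − H·x̄ = [32/7]
step 2: S = H·P̄·Hᵀ + R = [136/7]
step 2: K = P̄·Hᵀ·S⁻¹ = [25/68; 115/136]
step 2: x' = x̄ + K·y = [-20/17, -63/17]
step 2: P' = (I − K·H)·P̄ = [275/34 75/68; 75/68 345/136]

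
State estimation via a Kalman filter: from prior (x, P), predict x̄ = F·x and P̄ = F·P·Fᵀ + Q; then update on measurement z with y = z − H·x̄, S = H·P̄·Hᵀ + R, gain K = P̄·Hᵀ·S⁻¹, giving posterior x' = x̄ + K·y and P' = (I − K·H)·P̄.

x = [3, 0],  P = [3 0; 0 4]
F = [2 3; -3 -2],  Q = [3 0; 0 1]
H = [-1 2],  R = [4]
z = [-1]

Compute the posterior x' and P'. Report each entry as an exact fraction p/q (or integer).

x̄ = F·x = [6, -9]
P̄ = F·P·Fᵀ + Q = [51 -42; -42 44]
y = z − H·x̄ = [23]
S = H·P̄·Hᵀ + R = [399]
K = P̄·Hᵀ·S⁻¹ = [-45/133; 130/399]
x' = x̄ + K·y = [-237/133, -601/399]
P' = (I − K·H)·P̄ = [708/133 264/133; 264/133 656/399]

x' = [-237/133, -601/399]
P' = [708/133 264/133; 264/133 656/399]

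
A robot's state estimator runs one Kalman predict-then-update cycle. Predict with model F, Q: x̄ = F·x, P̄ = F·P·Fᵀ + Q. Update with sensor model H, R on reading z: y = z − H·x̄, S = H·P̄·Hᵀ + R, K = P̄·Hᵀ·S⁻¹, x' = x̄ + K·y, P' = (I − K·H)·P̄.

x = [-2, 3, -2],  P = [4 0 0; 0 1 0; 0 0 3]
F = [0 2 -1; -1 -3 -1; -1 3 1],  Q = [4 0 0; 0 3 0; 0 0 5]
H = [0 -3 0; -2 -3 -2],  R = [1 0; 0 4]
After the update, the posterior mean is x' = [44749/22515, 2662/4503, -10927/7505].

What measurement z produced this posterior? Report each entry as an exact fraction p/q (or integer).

z = [-2, -2]

x̄ = F·x = [8, -5, 9]
P̄ = F·P·Fᵀ + Q = [11 -3 3; -3 19 -8; 3 -8 21]
S = H·P̄·Hᵀ + R = [172 105; 105 195]
K = P̄·Hᵀ·S⁻¹ = [250/1501 -4213/22515; -496/1501 -7/4503; 480/1501 -2216/7505]
x' − x̄ = [-135371/22515, 25177/4503, -78472/7505] = K·y
y = (KᵀK)⁻¹·Kᵀ·(x' − x̄) = [-17, 17]
z = y + H·x̄ = [-17, 17] + [15, -19] = [-2, -2]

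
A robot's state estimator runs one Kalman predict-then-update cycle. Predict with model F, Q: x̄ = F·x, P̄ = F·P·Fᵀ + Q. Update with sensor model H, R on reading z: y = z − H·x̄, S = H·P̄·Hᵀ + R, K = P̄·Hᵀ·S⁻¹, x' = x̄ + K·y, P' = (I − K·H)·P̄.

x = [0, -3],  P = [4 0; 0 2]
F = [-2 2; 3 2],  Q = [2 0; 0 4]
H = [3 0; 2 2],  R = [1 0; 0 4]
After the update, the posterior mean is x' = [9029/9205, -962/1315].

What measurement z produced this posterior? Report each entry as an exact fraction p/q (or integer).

x̄ = F·x = [-6, -6]
P̄ = F·P·Fᵀ + Q = [26 -16; -16 48]
S = H·P̄·Hᵀ + R = [235 60; 60 172]
K = P̄·Hᵀ·S⁻¹ = [3054/9205 1/1841; -432/1315 128/263]
x' − x̄ = [64259/9205, 6928/1315] = K·y
y = (KᵀK)⁻¹·Kᵀ·(x' − x̄) = [21, 25]
z = y + H·x̄ = [21, 25] + [-18, -24] = [3, 1]

z = [3, 1]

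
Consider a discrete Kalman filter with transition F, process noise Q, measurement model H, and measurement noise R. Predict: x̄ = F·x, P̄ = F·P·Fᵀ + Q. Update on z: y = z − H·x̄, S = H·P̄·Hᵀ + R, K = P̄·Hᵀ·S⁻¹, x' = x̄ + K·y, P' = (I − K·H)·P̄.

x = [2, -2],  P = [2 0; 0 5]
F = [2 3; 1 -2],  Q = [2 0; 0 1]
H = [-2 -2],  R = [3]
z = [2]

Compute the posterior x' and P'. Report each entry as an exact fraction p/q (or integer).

x̄ = F·x = [-2, 6]
P̄ = F·P·Fᵀ + Q = [55 -26; -26 23]
y = z − H·x̄ = [10]
S = H·P̄·Hᵀ + R = [107]
K = P̄·Hᵀ·S⁻¹ = [-58/107; 6/107]
x' = x̄ + K·y = [-794/107, 702/107]
P' = (I − K·H)·P̄ = [2521/107 -2434/107; -2434/107 2425/107]

x' = [-794/107, 702/107]
P' = [2521/107 -2434/107; -2434/107 2425/107]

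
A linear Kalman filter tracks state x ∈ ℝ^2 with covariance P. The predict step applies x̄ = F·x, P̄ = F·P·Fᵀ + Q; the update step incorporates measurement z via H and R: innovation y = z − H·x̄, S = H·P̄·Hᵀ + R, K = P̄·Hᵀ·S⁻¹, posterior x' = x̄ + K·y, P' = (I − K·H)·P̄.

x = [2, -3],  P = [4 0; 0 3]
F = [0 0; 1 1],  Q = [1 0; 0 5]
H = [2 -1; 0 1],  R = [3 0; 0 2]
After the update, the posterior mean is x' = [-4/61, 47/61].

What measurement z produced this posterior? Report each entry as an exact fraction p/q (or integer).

z = [-1, 1]

x̄ = F·x = [0, -1]
P̄ = F·P·Fᵀ + Q = [1 0; 0 12]
S = H·P̄·Hᵀ + R = [19 -12; -12 14]
K = P̄·Hᵀ·S⁻¹ = [14/61 12/61; -12/61 42/61]
x' − x̄ = [-4/61, 108/61] = K·y
y = (KᵀK)⁻¹·Kᵀ·(x' − x̄) = [-2, 2]
z = y + H·x̄ = [-2, 2] + [1, -1] = [-1, 1]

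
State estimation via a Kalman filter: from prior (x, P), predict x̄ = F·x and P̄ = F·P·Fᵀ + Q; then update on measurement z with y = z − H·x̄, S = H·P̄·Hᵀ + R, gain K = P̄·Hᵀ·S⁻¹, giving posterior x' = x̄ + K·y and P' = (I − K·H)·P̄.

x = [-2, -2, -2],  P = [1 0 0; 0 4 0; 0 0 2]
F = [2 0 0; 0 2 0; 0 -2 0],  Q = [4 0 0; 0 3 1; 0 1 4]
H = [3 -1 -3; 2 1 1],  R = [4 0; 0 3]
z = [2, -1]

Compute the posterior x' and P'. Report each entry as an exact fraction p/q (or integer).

x' = [-36/811, -742/811, -216/811]
P' = [7960/7299 -24448/7299 15320/7299; -24448/7299 112009/7299 -63155/7299; 15320/7299 -63155/7299 39205/7299]

x̄ = F·x = [-4, -4, 4]
P̄ = F·P·Fᵀ + Q = [8 0 0; 0 19 -15; 0 -15 20]
y = z − H·x̄ = [22, 7]
S = H·P̄·Hᵀ + R = [185 29; 29 44]
K = P̄·Hᵀ·S⁻¹ = [592/7299 2264/7299; 1028/7299 -14/7299; -2125/7299 2230/7299]
x' = x̄ + K·y = [-36/811, -742/811, -216/811]
P' = (I − K·H)·P̄ = [7960/7299 -24448/7299 15320/7299; -24448/7299 112009/7299 -63155/7299; 15320/7299 -63155/7299 39205/7299]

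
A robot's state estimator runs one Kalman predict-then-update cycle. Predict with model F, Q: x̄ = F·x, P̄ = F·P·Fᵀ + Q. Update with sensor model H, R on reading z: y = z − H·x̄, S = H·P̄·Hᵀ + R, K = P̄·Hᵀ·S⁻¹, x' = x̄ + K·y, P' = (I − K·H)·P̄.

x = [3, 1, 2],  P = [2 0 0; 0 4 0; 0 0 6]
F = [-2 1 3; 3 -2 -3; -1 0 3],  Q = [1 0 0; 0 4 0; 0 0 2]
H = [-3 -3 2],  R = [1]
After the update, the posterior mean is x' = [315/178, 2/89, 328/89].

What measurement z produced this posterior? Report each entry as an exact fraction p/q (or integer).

z = [2]

x̄ = F·x = [1, 1, 3]
P̄ = F·P·Fᵀ + Q = [67 -74 58; -74 92 -60; 58 -60 58]
S = H·P̄·Hᵀ + R = [356]
K = P̄·Hᵀ·S⁻¹ = [137/356; -87/178; 61/178]
x' − x̄ = [137/178, -87/89, 61/89] = K·y
y = (KᵀK)⁻¹·Kᵀ·(x' − x̄) = [2]
z = y + H·x̄ = [2] + [0] = [2]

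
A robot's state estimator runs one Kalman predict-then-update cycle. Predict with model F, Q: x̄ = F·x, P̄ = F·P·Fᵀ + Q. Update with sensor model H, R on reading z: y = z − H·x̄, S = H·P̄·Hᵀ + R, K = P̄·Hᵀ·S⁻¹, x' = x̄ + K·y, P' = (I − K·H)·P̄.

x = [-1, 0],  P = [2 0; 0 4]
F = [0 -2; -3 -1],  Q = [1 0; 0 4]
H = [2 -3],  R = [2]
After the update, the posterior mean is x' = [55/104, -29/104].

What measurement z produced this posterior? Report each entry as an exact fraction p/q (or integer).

x̄ = F·x = [0, 3]
P̄ = F·P·Fᵀ + Q = [17 8; 8 26]
S = H·P̄·Hᵀ + R = [208]
K = P̄·Hᵀ·S⁻¹ = [5/104; -31/104]
x' − x̄ = [55/104, -341/104] = K·y
y = (KᵀK)⁻¹·Kᵀ·(x' − x̄) = [11]
z = y + H·x̄ = [11] + [-9] = [2]

z = [2]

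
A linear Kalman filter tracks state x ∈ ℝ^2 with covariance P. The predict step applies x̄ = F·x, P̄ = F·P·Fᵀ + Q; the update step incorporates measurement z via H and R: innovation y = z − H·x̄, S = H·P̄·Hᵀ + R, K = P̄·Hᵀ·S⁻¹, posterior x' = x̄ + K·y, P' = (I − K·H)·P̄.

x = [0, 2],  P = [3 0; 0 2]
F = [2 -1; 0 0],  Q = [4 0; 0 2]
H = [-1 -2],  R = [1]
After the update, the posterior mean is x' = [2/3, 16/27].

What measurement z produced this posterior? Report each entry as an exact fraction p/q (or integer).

z = [-2]

x̄ = F·x = [-2, 0]
P̄ = F·P·Fᵀ + Q = [18 0; 0 2]
S = H·P̄·Hᵀ + R = [27]
K = P̄·Hᵀ·S⁻¹ = [-2/3; -4/27]
x' − x̄ = [8/3, 16/27] = K·y
y = (KᵀK)⁻¹·Kᵀ·(x' − x̄) = [-4]
z = y + H·x̄ = [-4] + [2] = [-2]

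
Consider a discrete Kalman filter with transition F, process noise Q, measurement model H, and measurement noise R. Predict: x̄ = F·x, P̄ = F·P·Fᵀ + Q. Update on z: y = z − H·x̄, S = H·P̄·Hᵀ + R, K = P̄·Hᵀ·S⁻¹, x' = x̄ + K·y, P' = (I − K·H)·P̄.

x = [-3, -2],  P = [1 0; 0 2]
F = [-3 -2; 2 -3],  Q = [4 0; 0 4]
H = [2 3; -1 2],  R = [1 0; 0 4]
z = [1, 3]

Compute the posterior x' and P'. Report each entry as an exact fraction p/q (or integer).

x̄ = F·x = [13, 0]
P̄ = F·P·Fᵀ + Q = [21 6; 6 26]
y = z − H·x̄ = [-25, 16]
S = H·P̄·Hᵀ + R = [391 120; 120 105]
K = P̄·Hᵀ·S⁻¹ = [492/1777 -3573/8885; 262/1777 7186/26655]
x' = x̄ + K·y = [-3163/8885, 16726/26655]
P' = (I − K·H)·P̄ = [6828/8885 -3732/8885; -3732/8885 8774/26655]

x' = [-3163/8885, 16726/26655]
P' = [6828/8885 -3732/8885; -3732/8885 8774/26655]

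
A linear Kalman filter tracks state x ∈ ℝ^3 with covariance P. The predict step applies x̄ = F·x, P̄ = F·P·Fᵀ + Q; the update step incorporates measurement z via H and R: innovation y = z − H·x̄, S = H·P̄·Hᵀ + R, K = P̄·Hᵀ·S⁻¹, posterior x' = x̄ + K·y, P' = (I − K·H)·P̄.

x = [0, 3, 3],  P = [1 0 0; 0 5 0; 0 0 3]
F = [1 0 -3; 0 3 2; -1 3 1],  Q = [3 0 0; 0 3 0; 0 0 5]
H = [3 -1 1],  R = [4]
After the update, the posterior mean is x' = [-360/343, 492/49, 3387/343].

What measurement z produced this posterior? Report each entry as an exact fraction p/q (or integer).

x̄ = F·x = [-9, 15, 12]
P̄ = F·P·Fᵀ + Q = [31 -18 -10; -18 60 51; -10 51 54]
S = H·P̄·Hᵀ + R = [343]
K = P̄·Hᵀ·S⁻¹ = [101/343; -9/49; -27/343]
x' − x̄ = [2727/343, -243/49, -729/343] = K·y
y = (KᵀK)⁻¹·Kᵀ·(x' − x̄) = [27]
z = y + H·x̄ = [27] + [-30] = [-3]

z = [-3]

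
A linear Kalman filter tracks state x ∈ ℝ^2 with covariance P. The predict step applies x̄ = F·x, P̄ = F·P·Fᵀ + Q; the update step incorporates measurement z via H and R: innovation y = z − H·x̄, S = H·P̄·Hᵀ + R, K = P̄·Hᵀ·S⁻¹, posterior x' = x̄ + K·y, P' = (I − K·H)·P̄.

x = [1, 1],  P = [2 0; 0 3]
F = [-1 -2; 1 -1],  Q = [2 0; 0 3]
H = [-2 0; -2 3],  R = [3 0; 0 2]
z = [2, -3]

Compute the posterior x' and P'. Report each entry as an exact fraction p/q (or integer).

x̄ = F·x = [-3, 0]
P̄ = F·P·Fᵀ + Q = [16 4; 4 8]
y = z − H·x̄ = [-4, -9]
S = H·P̄·Hᵀ + R = [67 40; 40 90]
K = P̄·Hᵀ·S⁻¹ = [-208/443 -6/443; -136/443 696/2215]
x' = x̄ + K·y = [-1, -8/5]
P' = (I − K·H)·P̄ = [312/443 204/443; 204/443 1144/2215]

x' = [-1, -8/5]
P' = [312/443 204/443; 204/443 1144/2215]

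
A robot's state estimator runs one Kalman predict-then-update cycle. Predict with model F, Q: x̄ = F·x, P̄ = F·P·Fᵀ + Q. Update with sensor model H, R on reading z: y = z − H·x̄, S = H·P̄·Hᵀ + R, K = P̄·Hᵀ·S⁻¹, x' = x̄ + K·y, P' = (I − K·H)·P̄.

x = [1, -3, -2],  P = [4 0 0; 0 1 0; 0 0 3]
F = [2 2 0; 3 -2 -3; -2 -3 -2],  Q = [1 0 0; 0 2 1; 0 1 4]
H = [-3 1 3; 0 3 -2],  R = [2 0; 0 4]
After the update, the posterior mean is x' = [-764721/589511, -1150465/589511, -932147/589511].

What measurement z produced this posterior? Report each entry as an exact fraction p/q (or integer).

x̄ = F·x = [-4, 15, 11]
P̄ = F·P·Fᵀ + Q = [21 20 -22; 20 69 1; -22 1 41]
S = H·P̄·Hᵀ + R = [911 -344; -344 777]
K = P̄·Hᵀ·S⁻¹ = [-48917/589511 57248/589511; 79844/589511 190883/589511; 120454/589511 -6609/589511]
x' − x̄ = [1593323/589511, -9993130/589511, -7416768/589511] = K·y
y = (KᵀK)⁻¹·Kᵀ·(x' − x̄) = [-63, -26]
z = y + H·x̄ = [-63, -26] + [60, 23] = [-3, -3]

z = [-3, -3]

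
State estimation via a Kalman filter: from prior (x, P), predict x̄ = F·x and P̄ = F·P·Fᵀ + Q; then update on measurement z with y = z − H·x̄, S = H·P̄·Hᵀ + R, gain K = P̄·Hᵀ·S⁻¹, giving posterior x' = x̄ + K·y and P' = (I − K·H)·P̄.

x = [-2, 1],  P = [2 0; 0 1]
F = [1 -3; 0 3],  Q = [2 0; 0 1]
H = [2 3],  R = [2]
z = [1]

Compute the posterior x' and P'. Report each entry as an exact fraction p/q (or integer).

x̄ = F·x = [-5, 3]
P̄ = F·P·Fᵀ + Q = [13 -9; -9 10]
y = z − H·x̄ = [2]
S = H·P̄·Hᵀ + R = [36]
K = P̄·Hᵀ·S⁻¹ = [-1/36; 1/3]
x' = x̄ + K·y = [-91/18, 11/3]
P' = (I − K·H)·P̄ = [467/36 -26/3; -26/3 6]

x' = [-91/18, 11/3]
P' = [467/36 -26/3; -26/3 6]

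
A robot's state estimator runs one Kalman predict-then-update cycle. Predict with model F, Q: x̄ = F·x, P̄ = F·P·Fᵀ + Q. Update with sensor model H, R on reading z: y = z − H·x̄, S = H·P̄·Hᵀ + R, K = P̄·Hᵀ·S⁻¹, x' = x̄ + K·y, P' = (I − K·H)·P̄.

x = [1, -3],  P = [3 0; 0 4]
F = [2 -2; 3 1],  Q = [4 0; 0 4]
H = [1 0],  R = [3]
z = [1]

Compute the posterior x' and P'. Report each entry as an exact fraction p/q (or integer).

x̄ = F·x = [8, 0]
P̄ = F·P·Fᵀ + Q = [32 10; 10 35]
y = z − H·x̄ = [-7]
S = H·P̄·Hᵀ + R = [35]
K = P̄·Hᵀ·S⁻¹ = [32/35; 2/7]
x' = x̄ + K·y = [8/5, -2]
P' = (I − K·H)·P̄ = [96/35 6/7; 6/7 225/7]

x' = [8/5, -2]
P' = [96/35 6/7; 6/7 225/7]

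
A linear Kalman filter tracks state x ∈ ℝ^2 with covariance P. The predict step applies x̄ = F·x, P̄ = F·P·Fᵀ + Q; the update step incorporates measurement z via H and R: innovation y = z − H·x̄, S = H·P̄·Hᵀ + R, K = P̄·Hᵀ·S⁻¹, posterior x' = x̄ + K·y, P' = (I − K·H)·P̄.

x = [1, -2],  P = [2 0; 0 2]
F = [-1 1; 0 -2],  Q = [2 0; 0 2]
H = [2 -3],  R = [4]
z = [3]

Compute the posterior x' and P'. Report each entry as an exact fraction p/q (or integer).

x' = [3/83, -67/83]
P' = [210/83 124/83; 124/83 108/83]

x̄ = F·x = [-3, 4]
P̄ = F·P·Fᵀ + Q = [6 -4; -4 10]
y = z − H·x̄ = [21]
S = H·P̄·Hᵀ + R = [166]
K = P̄·Hᵀ·S⁻¹ = [12/83; -19/83]
x' = x̄ + K·y = [3/83, -67/83]
P' = (I − K·H)·P̄ = [210/83 124/83; 124/83 108/83]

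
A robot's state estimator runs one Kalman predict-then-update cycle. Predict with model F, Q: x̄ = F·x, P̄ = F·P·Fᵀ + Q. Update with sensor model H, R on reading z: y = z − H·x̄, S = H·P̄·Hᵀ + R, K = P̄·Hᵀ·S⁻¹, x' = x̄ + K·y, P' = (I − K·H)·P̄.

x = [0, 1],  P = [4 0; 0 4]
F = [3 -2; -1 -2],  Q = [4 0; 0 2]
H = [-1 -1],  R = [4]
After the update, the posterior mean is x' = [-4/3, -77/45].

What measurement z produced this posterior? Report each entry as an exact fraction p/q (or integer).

x̄ = F·x = [-2, -2]
P̄ = F·P·Fᵀ + Q = [56 4; 4 22]
S = H·P̄·Hᵀ + R = [90]
K = P̄·Hᵀ·S⁻¹ = [-2/3; -13/45]
x' − x̄ = [2/3, 13/45] = K·y
y = (KᵀK)⁻¹·Kᵀ·(x' − x̄) = [-1]
z = y + H·x̄ = [-1] + [4] = [3]

z = [3]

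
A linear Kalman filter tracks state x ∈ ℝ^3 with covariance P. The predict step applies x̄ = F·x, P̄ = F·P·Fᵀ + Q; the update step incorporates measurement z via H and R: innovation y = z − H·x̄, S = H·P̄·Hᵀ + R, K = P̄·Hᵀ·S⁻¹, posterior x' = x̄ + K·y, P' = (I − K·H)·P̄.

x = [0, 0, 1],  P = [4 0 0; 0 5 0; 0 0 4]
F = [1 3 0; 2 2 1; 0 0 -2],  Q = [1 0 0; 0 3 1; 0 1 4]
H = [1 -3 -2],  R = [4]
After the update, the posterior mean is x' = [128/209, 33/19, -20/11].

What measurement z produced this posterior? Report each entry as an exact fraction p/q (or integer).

z = [-1]

x̄ = F·x = [0, 1, -2]
P̄ = F·P·Fᵀ + Q = [50 38 0; 38 43 -7; 0 -7 20]
S = H·P̄·Hᵀ + R = [209]
K = P̄·Hᵀ·S⁻¹ = [-64/209; -7/19; -1/11]
x' − x̄ = [128/209, 14/19, 2/11] = K·y
y = (KᵀK)⁻¹·Kᵀ·(x' − x̄) = [-2]
z = y + H·x̄ = [-2] + [1] = [-1]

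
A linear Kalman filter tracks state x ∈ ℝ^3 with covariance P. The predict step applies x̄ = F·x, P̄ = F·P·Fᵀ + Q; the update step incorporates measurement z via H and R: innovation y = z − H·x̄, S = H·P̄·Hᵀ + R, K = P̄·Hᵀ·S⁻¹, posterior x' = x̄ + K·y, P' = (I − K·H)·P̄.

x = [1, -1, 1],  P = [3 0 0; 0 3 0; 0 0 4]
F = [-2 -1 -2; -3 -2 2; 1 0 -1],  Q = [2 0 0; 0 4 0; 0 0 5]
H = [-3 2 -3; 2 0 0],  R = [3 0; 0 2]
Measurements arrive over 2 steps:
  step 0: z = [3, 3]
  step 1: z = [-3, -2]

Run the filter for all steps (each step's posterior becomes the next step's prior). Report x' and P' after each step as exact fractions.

step 0: x̄ = F·x = [-3, 1, 0]
step 0: P̄ = F·P·Fᵀ + Q = [33 8 2; 8 59 -17; 2 -17 12]
step 0: y = z − H·x̄ = [-8, 9]
step 0: S = H·P̄·Hᵀ + R = [788 -178; -178 134]
step 0: K = P̄·Hᵀ·S⁻¹ = [-89/36954 18083/36954; 3713/12318 6403/12318; -2368/18477 -2594/18477]
step 0: x' = x̄ + K·y = [52597/36954, 40241/12318, -4402/18477]
step 0: P' = (I − K·H)·P̄ = [18083/36954 6403/12318 -2594/18477; 6403/12318 28643/4106 23585/6159; -2594/18477 23585/6159 52132/18477]
step 1: x̄ = F·x = [-208309/36954, -416845/36954, 20467/12318]
step 1: P̄ = F·P·Fᵀ + Q = [1422455/36954 614123/36954 98221/12318; 614123/36954 919451/36954 -14705/12318; 98221/12318 -14705/12318 35277/4106]
step 1: y = z − H·x̄ = [141052/18477, 171355/18477]
step 1: S = H·P̄·Hᵀ + R = [8956018/18477 -3923108/18477; -3923108/18477 2881864/18477]
step 1: K = P̄·Hᵀ·S⁻¹ = [-980777/140975936 136497927/281951872; 35110885/140975936 155677269/281951872; -21883479/140975936 -30751527/281951872]
step 1: x' = x̄ + K·y = [-338455111/281951872, -1200634005/281951872, -150824345/281951872]
step 1: P' = (I − K·H)·P̄ = [136497927/281951872 155677269/281951872 -30751527/281951872; 155677269/281951872 1596062847/281951872 838142859/281951872; -30751527/281951872 838142859/281951872 633280391/281951872]

step 0: x' = [52597/36954, 40241/12318, -4402/18477], P' = [18083/36954 6403/12318 -2594/18477; 6403/12318 28643/4106 23585/6159; -2594/18477 23585/6159 52132/18477]
step 1: x' = [-338455111/281951872, -1200634005/281951872, -150824345/281951872], P' = [136497927/281951872 155677269/281951872 -30751527/281951872; 155677269/281951872 1596062847/281951872 838142859/281951872; -30751527/281951872 838142859/281951872 633280391/281951872]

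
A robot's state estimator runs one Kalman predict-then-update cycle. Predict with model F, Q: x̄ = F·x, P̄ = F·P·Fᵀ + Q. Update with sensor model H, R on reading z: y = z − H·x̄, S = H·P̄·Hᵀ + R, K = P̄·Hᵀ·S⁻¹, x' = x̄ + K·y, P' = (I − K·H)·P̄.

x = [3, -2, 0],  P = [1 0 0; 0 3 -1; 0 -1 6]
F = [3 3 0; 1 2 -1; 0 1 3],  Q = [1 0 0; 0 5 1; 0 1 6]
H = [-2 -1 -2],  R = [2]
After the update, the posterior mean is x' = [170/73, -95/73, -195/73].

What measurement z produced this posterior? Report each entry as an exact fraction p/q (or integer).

x̄ = F·x = [3, -1, -2]
P̄ = F·P·Fᵀ + Q = [37 24 0; 24 28 -16; 0 -16 57]
S = H·P̄·Hᵀ + R = [438]
K = P̄·Hᵀ·S⁻¹ = [-49/219; -22/219; -49/219]
x' − x̄ = [-49/73, -22/73, -49/73] = K·y
y = (KᵀK)⁻¹·Kᵀ·(x' − x̄) = [3]
z = y + H·x̄ = [3] + [-1] = [2]

z = [2]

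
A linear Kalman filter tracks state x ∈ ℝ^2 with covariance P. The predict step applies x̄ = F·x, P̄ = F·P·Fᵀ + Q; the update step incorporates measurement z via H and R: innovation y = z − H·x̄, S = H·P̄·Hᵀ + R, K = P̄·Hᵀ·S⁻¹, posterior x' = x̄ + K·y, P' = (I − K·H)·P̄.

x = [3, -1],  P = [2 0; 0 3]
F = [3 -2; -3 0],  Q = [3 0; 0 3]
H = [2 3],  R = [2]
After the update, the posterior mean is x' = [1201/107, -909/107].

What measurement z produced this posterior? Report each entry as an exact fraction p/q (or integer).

x̄ = F·x = [11, -9]
P̄ = F·P·Fᵀ + Q = [33 -18; -18 21]
S = H·P̄·Hᵀ + R = [107]
K = P̄·Hᵀ·S⁻¹ = [12/107; 27/107]
x' − x̄ = [24/107, 54/107] = K·y
y = (KᵀK)⁻¹·Kᵀ·(x' − x̄) = [2]
z = y + H·x̄ = [2] + [-5] = [-3]

z = [-3]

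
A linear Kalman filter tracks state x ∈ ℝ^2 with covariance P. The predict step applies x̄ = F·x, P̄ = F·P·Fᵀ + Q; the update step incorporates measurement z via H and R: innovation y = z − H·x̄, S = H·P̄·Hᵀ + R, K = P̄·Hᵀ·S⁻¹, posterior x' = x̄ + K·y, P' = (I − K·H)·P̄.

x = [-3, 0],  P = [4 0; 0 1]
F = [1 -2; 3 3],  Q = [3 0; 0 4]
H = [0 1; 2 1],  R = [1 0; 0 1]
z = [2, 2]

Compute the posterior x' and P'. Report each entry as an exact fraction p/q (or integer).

x' = [41/2179, 4097/2179]
P' = [1017/2179 -1000/2179; -1000/2179 2061/2179]

x̄ = F·x = [-3, -9]
P̄ = F·P·Fᵀ + Q = [11 6; 6 49]
y = z − H·x̄ = [11, 17]
S = H·P̄·Hᵀ + R = [50 61; 61 118]
K = P̄·Hᵀ·S⁻¹ = [-1000/2179 1034/2179; 2061/2179 61/2179]
x' = x̄ + K·y = [41/2179, 4097/2179]
P' = (I − K·H)·P̄ = [1017/2179 -1000/2179; -1000/2179 2061/2179]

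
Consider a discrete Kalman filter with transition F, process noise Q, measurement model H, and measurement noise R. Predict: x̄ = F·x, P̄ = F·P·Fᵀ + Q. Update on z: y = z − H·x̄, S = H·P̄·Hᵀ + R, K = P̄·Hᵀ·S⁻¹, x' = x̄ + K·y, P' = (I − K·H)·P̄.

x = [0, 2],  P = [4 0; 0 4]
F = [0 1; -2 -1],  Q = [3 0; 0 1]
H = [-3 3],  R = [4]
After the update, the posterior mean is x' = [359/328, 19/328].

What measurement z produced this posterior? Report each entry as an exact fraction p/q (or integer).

z = [-3]

x̄ = F·x = [2, -2]
P̄ = F·P·Fᵀ + Q = [7 -4; -4 21]
S = H·P̄·Hᵀ + R = [328]
K = P̄·Hᵀ·S⁻¹ = [-33/328; 75/328]
x' − x̄ = [-297/328, 675/328] = K·y
y = (KᵀK)⁻¹·Kᵀ·(x' − x̄) = [9]
z = y + H·x̄ = [9] + [-12] = [-3]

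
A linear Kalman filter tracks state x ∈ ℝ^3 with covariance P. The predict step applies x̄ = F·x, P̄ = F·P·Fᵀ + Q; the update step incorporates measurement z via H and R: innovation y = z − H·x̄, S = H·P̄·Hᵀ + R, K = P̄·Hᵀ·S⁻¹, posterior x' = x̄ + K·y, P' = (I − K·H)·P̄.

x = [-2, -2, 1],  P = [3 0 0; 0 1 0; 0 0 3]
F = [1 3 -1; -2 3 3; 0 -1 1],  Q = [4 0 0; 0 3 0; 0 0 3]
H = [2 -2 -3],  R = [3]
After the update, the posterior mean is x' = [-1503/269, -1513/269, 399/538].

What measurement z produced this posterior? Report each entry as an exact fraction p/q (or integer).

z = [-2]

x̄ = F·x = [-9, 1, 3]
P̄ = F·P·Fᵀ + Q = [19 -6 -6; -6 51 6; -6 6 7]
S = H·P̄·Hᵀ + R = [538]
K = P̄·Hᵀ·S⁻¹ = [34/269; -66/269; -45/538]
x' − x̄ = [918/269, -1782/269, -1215/538] = K·y
y = (KᵀK)⁻¹·Kᵀ·(x' − x̄) = [27]
z = y + H·x̄ = [27] + [-29] = [-2]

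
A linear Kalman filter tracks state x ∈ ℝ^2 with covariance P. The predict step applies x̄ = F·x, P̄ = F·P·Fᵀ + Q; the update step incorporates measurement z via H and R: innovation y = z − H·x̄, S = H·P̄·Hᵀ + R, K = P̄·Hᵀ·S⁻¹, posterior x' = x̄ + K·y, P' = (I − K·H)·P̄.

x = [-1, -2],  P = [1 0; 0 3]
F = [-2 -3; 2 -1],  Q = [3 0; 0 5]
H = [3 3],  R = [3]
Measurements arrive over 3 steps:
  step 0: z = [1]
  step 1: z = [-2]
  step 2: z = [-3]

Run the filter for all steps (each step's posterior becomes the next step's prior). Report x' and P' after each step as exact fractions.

step 0: x' = [35/13, -391/169], P' = [7 -88/13; -88/13 1161/169]
step 1: x' = [-64059/59953, 25767/59953], P' = [199117/59953 -193830/59953; -193830/59953 208471/59953]
step 2: x' = [12191952/11505433, -23740500/11505433], P' = [37066075/11505433 -35935204/11505433; -35935204/11505433 38619493/11505433]

step 0: x̄ = F·x = [8, 0]
step 0: P̄ = F·P·Fᵀ + Q = [34 5; 5 12]
step 0: y = z − H·x̄ = [-23]
step 0: S = H·P̄·Hᵀ + R = [507]
step 0: K = P̄·Hᵀ·S⁻¹ = [3/13; 17/169]
step 0: x' = x̄ + K·y = [35/13, -391/169]
step 0: P' = (I − K·H)·P̄ = [7 -88/13; -88/13 1161/169]
step 1: x̄ = F·x = [263/169, 1301/169]
step 1: P̄ = F·P·Fᵀ + Q = [1960/169 3327/169; 3327/169 11314/169]
step 1: y = z − H·x̄ = [-5030/169]
step 1: S = H·P̄·Hᵀ + R = [179859/169]
step 1: K = P̄·Hᵀ·S⁻¹ = [5287/59953; 14641/59953]
step 1: x' = x̄ + K·y = [-64059/59953, 25767/59953]
step 1: P' = (I − K·H)·P̄ = [199117/59953 -193830/59953; -193830/59953 208471/59953]
step 2: x̄ = F·x = [50817/59953, -153885/59953]
step 2: P̄ = F·P·Fᵀ + Q = [526606/59953 604265/59953; 604265/59953 2080024/59953]
step 2: y = z − H·x̄ = [129345/59953]
step 2: S = H·P̄·Hᵀ + R = [34516299/59953]
step 2: K = P̄·Hᵀ·S⁻¹ = [1130871/11505433; 2684289/11505433]
step 2: x' = x̄ + K·y = [12191952/11505433, -23740500/11505433]
step 2: P' = (I − K·H)·P̄ = [37066075/11505433 -35935204/11505433; -35935204/11505433 38619493/11505433]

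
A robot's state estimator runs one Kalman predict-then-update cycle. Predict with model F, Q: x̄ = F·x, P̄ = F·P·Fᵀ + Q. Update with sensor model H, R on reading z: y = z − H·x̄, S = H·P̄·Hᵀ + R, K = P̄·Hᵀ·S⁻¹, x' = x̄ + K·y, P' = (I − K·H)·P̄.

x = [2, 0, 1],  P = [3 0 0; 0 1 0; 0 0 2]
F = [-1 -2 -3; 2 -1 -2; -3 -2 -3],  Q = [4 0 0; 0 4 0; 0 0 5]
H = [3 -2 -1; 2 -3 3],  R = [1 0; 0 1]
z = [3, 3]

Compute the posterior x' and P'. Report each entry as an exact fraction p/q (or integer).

x' = [16964/56399, -53581/56399, -9057/56399]
P' = [766669/56399 933120/56399 423176/56399; 933120/56399 1142541/56399 519773/56399; 423176/56399 519773/56399 242442/56399]

x̄ = F·x = [-5, 2, -9]
P̄ = F·P·Fᵀ + Q = [29 8 31; 8 25 -4; 31 -4 54]
y = z − H·x̄ = [13, 46]
S = H·P̄·Hᵀ + R = [118 287; 287 1176]
K = P̄·Hᵀ·S⁻¹ = [1513/8057 3506/56399; -785/8057 -2064/56399; -1780/8057 14359/56399]
x' = x̄ + K·y = [16964/56399, -53581/56399, -9057/56399]
P' = (I − K·H)·P̄ = [766669/56399 933120/56399 423176/56399; 933120/56399 1142541/56399 519773/56399; 423176/56399 519773/56399 242442/56399]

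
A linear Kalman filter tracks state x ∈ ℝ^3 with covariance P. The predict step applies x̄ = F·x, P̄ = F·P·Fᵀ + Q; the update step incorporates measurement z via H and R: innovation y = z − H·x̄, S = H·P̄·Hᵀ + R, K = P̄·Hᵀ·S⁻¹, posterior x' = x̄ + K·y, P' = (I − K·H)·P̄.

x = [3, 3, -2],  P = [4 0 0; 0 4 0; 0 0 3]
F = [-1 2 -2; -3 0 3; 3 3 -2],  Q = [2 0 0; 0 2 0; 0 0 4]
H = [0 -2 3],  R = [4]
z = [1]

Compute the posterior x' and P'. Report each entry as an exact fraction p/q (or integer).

x' = [329/142, 545/426, 179/142]
P' = [2120/71 596/71 402/71; 596/71 3187/213 692/71; 402/71 692/71 482/71]

x̄ = F·x = [7, -15, 22]
P̄ = F·P·Fᵀ + Q = [34 -6 24; -6 65 -54; 24 -54 88]
y = z − H·x̄ = [-95]
S = H·P̄·Hᵀ + R = [1704]
K = P̄·Hᵀ·S⁻¹ = [7/142; -73/426; 31/142]
x' = x̄ + K·y = [329/142, 545/426, 179/142]
P' = (I − K·H)·P̄ = [2120/71 596/71 402/71; 596/71 3187/213 692/71; 402/71 692/71 482/71]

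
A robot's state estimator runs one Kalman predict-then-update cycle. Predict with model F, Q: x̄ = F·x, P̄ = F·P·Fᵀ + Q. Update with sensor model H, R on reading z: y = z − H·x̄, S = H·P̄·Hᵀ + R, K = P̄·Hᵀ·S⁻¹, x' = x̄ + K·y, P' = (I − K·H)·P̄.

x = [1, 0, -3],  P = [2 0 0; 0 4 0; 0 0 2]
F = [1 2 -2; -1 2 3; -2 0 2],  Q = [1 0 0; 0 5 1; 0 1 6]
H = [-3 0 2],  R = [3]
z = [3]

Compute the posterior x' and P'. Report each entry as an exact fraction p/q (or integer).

x̄ = F·x = [7, -10, -8]
P̄ = F·P·Fᵀ + Q = [27 2 -12; 2 41 17; -12 17 22]
y = z − H·x̄ = [40]
S = H·P̄·Hᵀ + R = [478]
K = P̄·Hᵀ·S⁻¹ = [-105/478; 14/239; 40/239]
x' = x̄ + K·y = [-427/239, -1830/239, -312/239]
P' = (I − K·H)·P̄ = [1881/478 1948/239 1332/239; 1948/239 9407/239 2943/239; 1332/239 2943/239 2058/239]

x' = [-427/239, -1830/239, -312/239]
P' = [1881/478 1948/239 1332/239; 1948/239 9407/239 2943/239; 1332/239 2943/239 2058/239]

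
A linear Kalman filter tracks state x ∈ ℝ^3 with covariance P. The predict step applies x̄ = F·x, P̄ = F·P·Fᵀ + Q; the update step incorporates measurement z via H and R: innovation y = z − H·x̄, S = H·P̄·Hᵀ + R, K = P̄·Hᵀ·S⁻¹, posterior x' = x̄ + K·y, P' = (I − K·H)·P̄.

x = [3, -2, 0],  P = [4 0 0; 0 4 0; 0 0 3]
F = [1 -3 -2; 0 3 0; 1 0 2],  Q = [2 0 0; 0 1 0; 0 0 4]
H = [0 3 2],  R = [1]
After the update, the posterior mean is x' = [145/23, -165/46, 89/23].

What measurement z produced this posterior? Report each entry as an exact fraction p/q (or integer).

x̄ = F·x = [9, -6, 3]
P̄ = F·P·Fᵀ + Q = [54 -36 -8; -36 37 0; -8 0 20]
S = H·P̄·Hᵀ + R = [414]
K = P̄·Hᵀ·S⁻¹ = [-62/207; 37/138; 20/207]
x' − x̄ = [-62/23, 111/46, 20/23] = K·y
y = (KᵀK)⁻¹·Kᵀ·(x' − x̄) = [9]
z = y + H·x̄ = [9] + [-12] = [-3]

z = [-3]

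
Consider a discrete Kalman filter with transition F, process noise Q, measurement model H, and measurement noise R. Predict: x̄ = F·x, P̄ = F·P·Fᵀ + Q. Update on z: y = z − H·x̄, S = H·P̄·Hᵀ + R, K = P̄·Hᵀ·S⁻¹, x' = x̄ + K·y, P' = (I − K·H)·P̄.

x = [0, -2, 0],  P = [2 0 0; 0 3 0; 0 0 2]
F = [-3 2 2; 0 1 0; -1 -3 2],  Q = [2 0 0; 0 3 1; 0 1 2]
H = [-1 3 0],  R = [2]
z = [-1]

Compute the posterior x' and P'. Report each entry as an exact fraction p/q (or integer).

x' = [-131/30, -9/5, 17/3]
P' = [479/15 52/5 -34/3; 52/5 18/5 -4; -34/3 -4 97/3]

x̄ = F·x = [-4, -2, 6]
P̄ = F·P·Fᵀ + Q = [40 6 -4; 6 6 -8; -4 -8 39]
y = z − H·x̄ = [1]
S = H·P̄·Hᵀ + R = [60]
K = P̄·Hᵀ·S⁻¹ = [-11/30; 1/5; -1/3]
x' = x̄ + K·y = [-131/30, -9/5, 17/3]
P' = (I − K·H)·P̄ = [479/15 52/5 -34/3; 52/5 18/5 -4; -34/3 -4 97/3]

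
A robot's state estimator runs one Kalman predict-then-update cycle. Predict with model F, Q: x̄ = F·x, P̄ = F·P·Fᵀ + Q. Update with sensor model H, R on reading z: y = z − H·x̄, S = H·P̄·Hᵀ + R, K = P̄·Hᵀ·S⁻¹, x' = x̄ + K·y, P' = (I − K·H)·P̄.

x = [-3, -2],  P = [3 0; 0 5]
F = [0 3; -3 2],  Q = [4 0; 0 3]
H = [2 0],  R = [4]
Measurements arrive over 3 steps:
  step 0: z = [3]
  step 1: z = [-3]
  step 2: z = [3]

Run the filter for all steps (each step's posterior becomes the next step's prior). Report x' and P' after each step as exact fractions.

step 0: x̄ = F·x = [-6, 5]
step 0: P̄ = F·P·Fᵀ + Q = [49 30; 30 50]
step 0: y = z − H·x̄ = [15]
step 0: S = H·P̄·Hᵀ + R = [200]
step 0: K = P̄·Hᵀ·S⁻¹ = [49/100; 3/10]
step 0: x' = x̄ + K·y = [27/20, 19/2]
step 0: P' = (I − K·H)·P̄ = [49/50 3/5; 3/5 32]
step 1: x̄ = F·x = [57/2, 299/20]
step 1: P̄ = F·P·Fᵀ + Q = [292 933/5; 933/5 6631/50]
step 1: y = z − H·x̄ = [-60]
step 1: S = H·P̄·Hᵀ + R = [1172]
step 1: K = P̄·Hᵀ·S⁻¹ = [146/293; 933/2930]
step 1: x' = x̄ + K·y = [-819/586, -24353/5860]
step 1: P' = (I − K·H)·P̄ = [292/293 933/1465; 933/1465 40381/2930]
step 2: x̄ = F·x = [-73059/5860, -6034/1465]
step 2: P̄ = F·P·Fᵀ + Q = [375149/2930 112746/1465; 112746/1465 87101/1465]
step 2: y = z − H·x̄ = [81849/2930]
step 2: S = H·P̄·Hᵀ + R = [756158/1465]
step 2: K = P̄·Hᵀ·S⁻¹ = [375149/756158; 112746/378079]
step 2: x' = x̄ + K·y = [526194/378079, 7961587/1890395]
step 2: P' = (I − K·H)·P̄ = [375149/378079 225492/378079; 225492/378079 25623679/1890395]

step 0: x' = [27/20, 19/2], P' = [49/50 3/5; 3/5 32]
step 1: x' = [-819/586, -24353/5860], P' = [292/293 933/1465; 933/1465 40381/2930]
step 2: x' = [526194/378079, 7961587/1890395], P' = [375149/378079 225492/378079; 225492/378079 25623679/1890395]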